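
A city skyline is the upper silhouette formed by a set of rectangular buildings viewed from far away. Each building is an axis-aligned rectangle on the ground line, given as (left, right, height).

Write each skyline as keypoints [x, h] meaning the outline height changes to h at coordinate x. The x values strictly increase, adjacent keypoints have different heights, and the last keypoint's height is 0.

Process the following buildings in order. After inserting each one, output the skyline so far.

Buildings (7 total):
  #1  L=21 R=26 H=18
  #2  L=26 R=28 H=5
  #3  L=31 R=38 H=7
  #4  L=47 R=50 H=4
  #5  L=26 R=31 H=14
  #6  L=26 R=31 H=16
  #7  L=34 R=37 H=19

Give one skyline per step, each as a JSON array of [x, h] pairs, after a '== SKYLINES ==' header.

== SKYLINES ==
[[21,18],[26,0]]
[[21,18],[26,5],[28,0]]
[[21,18],[26,5],[28,0],[31,7],[38,0]]
[[21,18],[26,5],[28,0],[31,7],[38,0],[47,4],[50,0]]
[[21,18],[26,14],[31,7],[38,0],[47,4],[50,0]]
[[21,18],[26,16],[31,7],[38,0],[47,4],[50,0]]
[[21,18],[26,16],[31,7],[34,19],[37,7],[38,0],[47,4],[50,0]]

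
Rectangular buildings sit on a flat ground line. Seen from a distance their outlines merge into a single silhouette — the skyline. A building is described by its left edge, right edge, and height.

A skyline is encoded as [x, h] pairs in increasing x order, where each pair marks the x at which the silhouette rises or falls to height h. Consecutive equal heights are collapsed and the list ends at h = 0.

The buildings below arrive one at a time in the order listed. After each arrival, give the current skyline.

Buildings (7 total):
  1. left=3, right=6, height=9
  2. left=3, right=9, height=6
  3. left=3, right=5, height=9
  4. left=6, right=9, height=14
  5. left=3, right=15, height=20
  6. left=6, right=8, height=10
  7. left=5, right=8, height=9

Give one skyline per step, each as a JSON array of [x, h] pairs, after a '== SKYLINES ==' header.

== SKYLINES ==
[[3,9],[6,0]]
[[3,9],[6,6],[9,0]]
[[3,9],[6,6],[9,0]]
[[3,9],[6,14],[9,0]]
[[3,20],[15,0]]
[[3,20],[15,0]]
[[3,20],[15,0]]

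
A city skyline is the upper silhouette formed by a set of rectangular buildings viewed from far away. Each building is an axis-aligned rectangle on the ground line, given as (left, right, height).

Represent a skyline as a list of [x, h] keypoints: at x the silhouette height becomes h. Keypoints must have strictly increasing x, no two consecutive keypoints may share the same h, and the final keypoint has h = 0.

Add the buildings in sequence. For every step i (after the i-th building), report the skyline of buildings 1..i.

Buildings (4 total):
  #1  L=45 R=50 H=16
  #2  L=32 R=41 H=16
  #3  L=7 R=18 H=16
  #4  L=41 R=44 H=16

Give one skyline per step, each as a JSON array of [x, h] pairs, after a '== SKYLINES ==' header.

== SKYLINES ==
[[45,16],[50,0]]
[[32,16],[41,0],[45,16],[50,0]]
[[7,16],[18,0],[32,16],[41,0],[45,16],[50,0]]
[[7,16],[18,0],[32,16],[44,0],[45,16],[50,0]]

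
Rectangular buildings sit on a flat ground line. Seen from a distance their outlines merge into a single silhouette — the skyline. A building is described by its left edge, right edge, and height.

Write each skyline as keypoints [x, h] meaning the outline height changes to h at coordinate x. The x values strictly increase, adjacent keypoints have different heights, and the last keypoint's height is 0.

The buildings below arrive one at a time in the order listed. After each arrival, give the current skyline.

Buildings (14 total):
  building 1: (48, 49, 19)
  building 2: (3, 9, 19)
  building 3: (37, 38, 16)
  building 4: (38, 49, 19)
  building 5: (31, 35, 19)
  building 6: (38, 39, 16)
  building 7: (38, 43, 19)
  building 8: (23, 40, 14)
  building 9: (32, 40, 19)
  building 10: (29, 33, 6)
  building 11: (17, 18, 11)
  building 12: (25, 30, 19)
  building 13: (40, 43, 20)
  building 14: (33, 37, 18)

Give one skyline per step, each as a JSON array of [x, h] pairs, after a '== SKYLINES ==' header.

== SKYLINES ==
[[48,19],[49,0]]
[[3,19],[9,0],[48,19],[49,0]]
[[3,19],[9,0],[37,16],[38,0],[48,19],[49,0]]
[[3,19],[9,0],[37,16],[38,19],[49,0]]
[[3,19],[9,0],[31,19],[35,0],[37,16],[38,19],[49,0]]
[[3,19],[9,0],[31,19],[35,0],[37,16],[38,19],[49,0]]
[[3,19],[9,0],[31,19],[35,0],[37,16],[38,19],[49,0]]
[[3,19],[9,0],[23,14],[31,19],[35,14],[37,16],[38,19],[49,0]]
[[3,19],[9,0],[23,14],[31,19],[49,0]]
[[3,19],[9,0],[23,14],[31,19],[49,0]]
[[3,19],[9,0],[17,11],[18,0],[23,14],[31,19],[49,0]]
[[3,19],[9,0],[17,11],[18,0],[23,14],[25,19],[30,14],[31,19],[49,0]]
[[3,19],[9,0],[17,11],[18,0],[23,14],[25,19],[30,14],[31,19],[40,20],[43,19],[49,0]]
[[3,19],[9,0],[17,11],[18,0],[23,14],[25,19],[30,14],[31,19],[40,20],[43,19],[49,0]]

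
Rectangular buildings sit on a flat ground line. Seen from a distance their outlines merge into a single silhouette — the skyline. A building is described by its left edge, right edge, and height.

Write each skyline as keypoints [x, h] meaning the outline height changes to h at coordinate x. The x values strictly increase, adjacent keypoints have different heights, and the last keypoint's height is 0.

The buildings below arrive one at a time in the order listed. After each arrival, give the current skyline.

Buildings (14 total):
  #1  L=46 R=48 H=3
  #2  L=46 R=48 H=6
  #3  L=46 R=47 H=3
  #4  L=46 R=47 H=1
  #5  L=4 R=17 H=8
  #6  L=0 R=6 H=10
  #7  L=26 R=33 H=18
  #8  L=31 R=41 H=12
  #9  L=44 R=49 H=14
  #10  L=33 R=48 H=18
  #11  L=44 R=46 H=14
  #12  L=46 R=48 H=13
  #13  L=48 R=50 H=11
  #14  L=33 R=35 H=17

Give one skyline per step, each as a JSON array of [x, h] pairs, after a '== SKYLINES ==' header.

== SKYLINES ==
[[46,3],[48,0]]
[[46,6],[48,0]]
[[46,6],[48,0]]
[[46,6],[48,0]]
[[4,8],[17,0],[46,6],[48,0]]
[[0,10],[6,8],[17,0],[46,6],[48,0]]
[[0,10],[6,8],[17,0],[26,18],[33,0],[46,6],[48,0]]
[[0,10],[6,8],[17,0],[26,18],[33,12],[41,0],[46,6],[48,0]]
[[0,10],[6,8],[17,0],[26,18],[33,12],[41,0],[44,14],[49,0]]
[[0,10],[6,8],[17,0],[26,18],[48,14],[49,0]]
[[0,10],[6,8],[17,0],[26,18],[48,14],[49,0]]
[[0,10],[6,8],[17,0],[26,18],[48,14],[49,0]]
[[0,10],[6,8],[17,0],[26,18],[48,14],[49,11],[50,0]]
[[0,10],[6,8],[17,0],[26,18],[48,14],[49,11],[50,0]]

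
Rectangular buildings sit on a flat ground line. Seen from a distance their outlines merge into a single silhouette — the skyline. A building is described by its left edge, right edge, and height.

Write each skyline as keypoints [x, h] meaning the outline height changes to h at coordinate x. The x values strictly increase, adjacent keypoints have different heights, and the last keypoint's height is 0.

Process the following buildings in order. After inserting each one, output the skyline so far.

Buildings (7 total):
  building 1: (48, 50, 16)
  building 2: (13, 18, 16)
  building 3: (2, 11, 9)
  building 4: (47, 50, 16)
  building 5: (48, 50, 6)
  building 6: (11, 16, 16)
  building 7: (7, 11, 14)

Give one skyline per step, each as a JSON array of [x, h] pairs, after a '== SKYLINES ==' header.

== SKYLINES ==
[[48,16],[50,0]]
[[13,16],[18,0],[48,16],[50,0]]
[[2,9],[11,0],[13,16],[18,0],[48,16],[50,0]]
[[2,9],[11,0],[13,16],[18,0],[47,16],[50,0]]
[[2,9],[11,0],[13,16],[18,0],[47,16],[50,0]]
[[2,9],[11,16],[18,0],[47,16],[50,0]]
[[2,9],[7,14],[11,16],[18,0],[47,16],[50,0]]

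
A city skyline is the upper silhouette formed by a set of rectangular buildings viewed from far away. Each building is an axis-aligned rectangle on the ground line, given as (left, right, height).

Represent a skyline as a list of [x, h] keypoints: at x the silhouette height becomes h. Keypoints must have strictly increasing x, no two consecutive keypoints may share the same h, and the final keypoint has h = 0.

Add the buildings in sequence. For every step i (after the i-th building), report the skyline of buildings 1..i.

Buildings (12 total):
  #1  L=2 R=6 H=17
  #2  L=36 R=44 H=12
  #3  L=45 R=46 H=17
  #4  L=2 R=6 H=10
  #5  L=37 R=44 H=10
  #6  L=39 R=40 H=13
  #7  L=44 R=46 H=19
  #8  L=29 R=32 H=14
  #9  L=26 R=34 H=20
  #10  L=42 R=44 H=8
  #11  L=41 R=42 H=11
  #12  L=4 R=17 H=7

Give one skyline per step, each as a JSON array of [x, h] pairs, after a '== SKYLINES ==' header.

== SKYLINES ==
[[2,17],[6,0]]
[[2,17],[6,0],[36,12],[44,0]]
[[2,17],[6,0],[36,12],[44,0],[45,17],[46,0]]
[[2,17],[6,0],[36,12],[44,0],[45,17],[46,0]]
[[2,17],[6,0],[36,12],[44,0],[45,17],[46,0]]
[[2,17],[6,0],[36,12],[39,13],[40,12],[44,0],[45,17],[46,0]]
[[2,17],[6,0],[36,12],[39,13],[40,12],[44,19],[46,0]]
[[2,17],[6,0],[29,14],[32,0],[36,12],[39,13],[40,12],[44,19],[46,0]]
[[2,17],[6,0],[26,20],[34,0],[36,12],[39,13],[40,12],[44,19],[46,0]]
[[2,17],[6,0],[26,20],[34,0],[36,12],[39,13],[40,12],[44,19],[46,0]]
[[2,17],[6,0],[26,20],[34,0],[36,12],[39,13],[40,12],[44,19],[46,0]]
[[2,17],[6,7],[17,0],[26,20],[34,0],[36,12],[39,13],[40,12],[44,19],[46,0]]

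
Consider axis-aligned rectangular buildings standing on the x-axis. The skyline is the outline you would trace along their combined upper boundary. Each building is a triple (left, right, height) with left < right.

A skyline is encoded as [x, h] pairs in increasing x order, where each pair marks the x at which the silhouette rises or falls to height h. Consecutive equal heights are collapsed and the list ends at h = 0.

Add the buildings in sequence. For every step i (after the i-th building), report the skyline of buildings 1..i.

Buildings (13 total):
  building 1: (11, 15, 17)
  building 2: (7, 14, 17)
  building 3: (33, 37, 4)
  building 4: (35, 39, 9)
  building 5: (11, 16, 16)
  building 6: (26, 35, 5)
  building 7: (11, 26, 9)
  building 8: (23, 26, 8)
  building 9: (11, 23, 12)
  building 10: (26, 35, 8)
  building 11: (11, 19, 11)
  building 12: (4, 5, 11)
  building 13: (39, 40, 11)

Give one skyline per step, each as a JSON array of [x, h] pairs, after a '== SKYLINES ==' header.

== SKYLINES ==
[[11,17],[15,0]]
[[7,17],[15,0]]
[[7,17],[15,0],[33,4],[37,0]]
[[7,17],[15,0],[33,4],[35,9],[39,0]]
[[7,17],[15,16],[16,0],[33,4],[35,9],[39,0]]
[[7,17],[15,16],[16,0],[26,5],[35,9],[39,0]]
[[7,17],[15,16],[16,9],[26,5],[35,9],[39,0]]
[[7,17],[15,16],[16,9],[26,5],[35,9],[39,0]]
[[7,17],[15,16],[16,12],[23,9],[26,5],[35,9],[39,0]]
[[7,17],[15,16],[16,12],[23,9],[26,8],[35,9],[39,0]]
[[7,17],[15,16],[16,12],[23,9],[26,8],[35,9],[39,0]]
[[4,11],[5,0],[7,17],[15,16],[16,12],[23,9],[26,8],[35,9],[39,0]]
[[4,11],[5,0],[7,17],[15,16],[16,12],[23,9],[26,8],[35,9],[39,11],[40,0]]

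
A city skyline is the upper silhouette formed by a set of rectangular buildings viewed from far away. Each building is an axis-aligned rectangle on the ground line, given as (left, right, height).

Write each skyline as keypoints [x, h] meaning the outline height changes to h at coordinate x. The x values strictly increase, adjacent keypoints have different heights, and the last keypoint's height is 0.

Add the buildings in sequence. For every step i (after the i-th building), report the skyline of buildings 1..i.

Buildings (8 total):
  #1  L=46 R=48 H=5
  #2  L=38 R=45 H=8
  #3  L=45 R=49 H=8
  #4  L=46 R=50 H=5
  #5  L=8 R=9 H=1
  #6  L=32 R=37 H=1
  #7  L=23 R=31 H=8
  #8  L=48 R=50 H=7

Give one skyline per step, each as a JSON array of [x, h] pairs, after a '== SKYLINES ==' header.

== SKYLINES ==
[[46,5],[48,0]]
[[38,8],[45,0],[46,5],[48,0]]
[[38,8],[49,0]]
[[38,8],[49,5],[50,0]]
[[8,1],[9,0],[38,8],[49,5],[50,0]]
[[8,1],[9,0],[32,1],[37,0],[38,8],[49,5],[50,0]]
[[8,1],[9,0],[23,8],[31,0],[32,1],[37,0],[38,8],[49,5],[50,0]]
[[8,1],[9,0],[23,8],[31,0],[32,1],[37,0],[38,8],[49,7],[50,0]]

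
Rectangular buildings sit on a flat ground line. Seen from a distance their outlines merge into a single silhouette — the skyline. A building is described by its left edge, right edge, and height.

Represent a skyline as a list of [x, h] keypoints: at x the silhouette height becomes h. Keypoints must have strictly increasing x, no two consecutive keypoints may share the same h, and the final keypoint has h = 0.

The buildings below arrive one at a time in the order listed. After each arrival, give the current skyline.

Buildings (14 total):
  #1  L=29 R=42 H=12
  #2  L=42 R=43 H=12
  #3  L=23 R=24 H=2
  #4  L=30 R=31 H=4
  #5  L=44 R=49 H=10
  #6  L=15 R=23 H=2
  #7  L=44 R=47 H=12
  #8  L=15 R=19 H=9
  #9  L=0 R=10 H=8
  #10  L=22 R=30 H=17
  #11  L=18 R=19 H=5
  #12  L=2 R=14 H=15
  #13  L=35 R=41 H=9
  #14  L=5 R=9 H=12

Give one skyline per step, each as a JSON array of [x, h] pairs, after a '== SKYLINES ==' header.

== SKYLINES ==
[[29,12],[42,0]]
[[29,12],[43,0]]
[[23,2],[24,0],[29,12],[43,0]]
[[23,2],[24,0],[29,12],[43,0]]
[[23,2],[24,0],[29,12],[43,0],[44,10],[49,0]]
[[15,2],[24,0],[29,12],[43,0],[44,10],[49,0]]
[[15,2],[24,0],[29,12],[43,0],[44,12],[47,10],[49,0]]
[[15,9],[19,2],[24,0],[29,12],[43,0],[44,12],[47,10],[49,0]]
[[0,8],[10,0],[15,9],[19,2],[24,0],[29,12],[43,0],[44,12],[47,10],[49,0]]
[[0,8],[10,0],[15,9],[19,2],[22,17],[30,12],[43,0],[44,12],[47,10],[49,0]]
[[0,8],[10,0],[15,9],[19,2],[22,17],[30,12],[43,0],[44,12],[47,10],[49,0]]
[[0,8],[2,15],[14,0],[15,9],[19,2],[22,17],[30,12],[43,0],[44,12],[47,10],[49,0]]
[[0,8],[2,15],[14,0],[15,9],[19,2],[22,17],[30,12],[43,0],[44,12],[47,10],[49,0]]
[[0,8],[2,15],[14,0],[15,9],[19,2],[22,17],[30,12],[43,0],[44,12],[47,10],[49,0]]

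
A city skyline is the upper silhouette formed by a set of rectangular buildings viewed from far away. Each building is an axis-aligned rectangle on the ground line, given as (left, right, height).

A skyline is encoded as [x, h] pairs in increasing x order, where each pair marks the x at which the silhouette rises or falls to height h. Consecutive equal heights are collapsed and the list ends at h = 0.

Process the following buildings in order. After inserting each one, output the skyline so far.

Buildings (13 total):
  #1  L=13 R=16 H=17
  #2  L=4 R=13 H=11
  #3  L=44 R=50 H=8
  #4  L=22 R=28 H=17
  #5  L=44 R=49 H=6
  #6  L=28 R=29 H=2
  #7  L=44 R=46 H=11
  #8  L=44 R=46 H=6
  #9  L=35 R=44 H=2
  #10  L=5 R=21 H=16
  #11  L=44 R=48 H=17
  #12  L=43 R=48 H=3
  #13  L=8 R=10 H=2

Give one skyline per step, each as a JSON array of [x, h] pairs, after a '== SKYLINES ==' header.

== SKYLINES ==
[[13,17],[16,0]]
[[4,11],[13,17],[16,0]]
[[4,11],[13,17],[16,0],[44,8],[50,0]]
[[4,11],[13,17],[16,0],[22,17],[28,0],[44,8],[50,0]]
[[4,11],[13,17],[16,0],[22,17],[28,0],[44,8],[50,0]]
[[4,11],[13,17],[16,0],[22,17],[28,2],[29,0],[44,8],[50,0]]
[[4,11],[13,17],[16,0],[22,17],[28,2],[29,0],[44,11],[46,8],[50,0]]
[[4,11],[13,17],[16,0],[22,17],[28,2],[29,0],[44,11],[46,8],[50,0]]
[[4,11],[13,17],[16,0],[22,17],[28,2],[29,0],[35,2],[44,11],[46,8],[50,0]]
[[4,11],[5,16],[13,17],[16,16],[21,0],[22,17],[28,2],[29,0],[35,2],[44,11],[46,8],[50,0]]
[[4,11],[5,16],[13,17],[16,16],[21,0],[22,17],[28,2],[29,0],[35,2],[44,17],[48,8],[50,0]]
[[4,11],[5,16],[13,17],[16,16],[21,0],[22,17],[28,2],[29,0],[35,2],[43,3],[44,17],[48,8],[50,0]]
[[4,11],[5,16],[13,17],[16,16],[21,0],[22,17],[28,2],[29,0],[35,2],[43,3],[44,17],[48,8],[50,0]]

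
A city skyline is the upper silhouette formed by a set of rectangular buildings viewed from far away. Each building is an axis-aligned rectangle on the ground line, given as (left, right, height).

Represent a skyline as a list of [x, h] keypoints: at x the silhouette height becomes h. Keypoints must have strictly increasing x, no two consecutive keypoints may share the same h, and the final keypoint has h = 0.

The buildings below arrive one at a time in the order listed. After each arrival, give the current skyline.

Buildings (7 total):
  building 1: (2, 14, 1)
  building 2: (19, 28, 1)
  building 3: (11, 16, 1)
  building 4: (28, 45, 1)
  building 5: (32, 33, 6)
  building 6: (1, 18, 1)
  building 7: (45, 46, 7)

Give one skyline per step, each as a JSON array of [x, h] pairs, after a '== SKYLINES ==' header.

== SKYLINES ==
[[2,1],[14,0]]
[[2,1],[14,0],[19,1],[28,0]]
[[2,1],[16,0],[19,1],[28,0]]
[[2,1],[16,0],[19,1],[45,0]]
[[2,1],[16,0],[19,1],[32,6],[33,1],[45,0]]
[[1,1],[18,0],[19,1],[32,6],[33,1],[45,0]]
[[1,1],[18,0],[19,1],[32,6],[33,1],[45,7],[46,0]]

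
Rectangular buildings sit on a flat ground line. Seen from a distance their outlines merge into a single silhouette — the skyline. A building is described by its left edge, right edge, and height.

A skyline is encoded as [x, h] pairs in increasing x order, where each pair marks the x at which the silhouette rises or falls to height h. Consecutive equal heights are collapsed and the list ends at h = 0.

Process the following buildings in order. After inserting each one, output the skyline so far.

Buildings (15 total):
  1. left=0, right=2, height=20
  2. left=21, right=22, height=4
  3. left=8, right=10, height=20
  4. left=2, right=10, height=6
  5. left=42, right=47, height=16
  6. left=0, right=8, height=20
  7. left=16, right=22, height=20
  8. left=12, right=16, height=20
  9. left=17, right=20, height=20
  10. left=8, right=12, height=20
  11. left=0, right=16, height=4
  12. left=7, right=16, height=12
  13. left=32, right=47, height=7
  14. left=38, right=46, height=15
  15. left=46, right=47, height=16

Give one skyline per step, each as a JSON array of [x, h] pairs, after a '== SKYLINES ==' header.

== SKYLINES ==
[[0,20],[2,0]]
[[0,20],[2,0],[21,4],[22,0]]
[[0,20],[2,0],[8,20],[10,0],[21,4],[22,0]]
[[0,20],[2,6],[8,20],[10,0],[21,4],[22,0]]
[[0,20],[2,6],[8,20],[10,0],[21,4],[22,0],[42,16],[47,0]]
[[0,20],[10,0],[21,4],[22,0],[42,16],[47,0]]
[[0,20],[10,0],[16,20],[22,0],[42,16],[47,0]]
[[0,20],[10,0],[12,20],[22,0],[42,16],[47,0]]
[[0,20],[10,0],[12,20],[22,0],[42,16],[47,0]]
[[0,20],[22,0],[42,16],[47,0]]
[[0,20],[22,0],[42,16],[47,0]]
[[0,20],[22,0],[42,16],[47,0]]
[[0,20],[22,0],[32,7],[42,16],[47,0]]
[[0,20],[22,0],[32,7],[38,15],[42,16],[47,0]]
[[0,20],[22,0],[32,7],[38,15],[42,16],[47,0]]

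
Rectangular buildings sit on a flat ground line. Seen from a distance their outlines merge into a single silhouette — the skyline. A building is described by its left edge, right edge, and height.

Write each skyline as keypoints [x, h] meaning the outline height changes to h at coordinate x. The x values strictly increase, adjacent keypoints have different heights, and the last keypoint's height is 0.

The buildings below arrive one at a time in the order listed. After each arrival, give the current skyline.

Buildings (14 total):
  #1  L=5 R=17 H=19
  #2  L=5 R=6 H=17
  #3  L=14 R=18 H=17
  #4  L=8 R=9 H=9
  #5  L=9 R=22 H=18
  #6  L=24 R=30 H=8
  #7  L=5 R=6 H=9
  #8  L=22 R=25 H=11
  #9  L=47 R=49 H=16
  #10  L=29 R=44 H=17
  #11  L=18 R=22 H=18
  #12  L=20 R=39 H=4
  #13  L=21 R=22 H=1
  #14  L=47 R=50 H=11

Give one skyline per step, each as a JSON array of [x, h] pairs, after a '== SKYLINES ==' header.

== SKYLINES ==
[[5,19],[17,0]]
[[5,19],[17,0]]
[[5,19],[17,17],[18,0]]
[[5,19],[17,17],[18,0]]
[[5,19],[17,18],[22,0]]
[[5,19],[17,18],[22,0],[24,8],[30,0]]
[[5,19],[17,18],[22,0],[24,8],[30,0]]
[[5,19],[17,18],[22,11],[25,8],[30,0]]
[[5,19],[17,18],[22,11],[25,8],[30,0],[47,16],[49,0]]
[[5,19],[17,18],[22,11],[25,8],[29,17],[44,0],[47,16],[49,0]]
[[5,19],[17,18],[22,11],[25,8],[29,17],[44,0],[47,16],[49,0]]
[[5,19],[17,18],[22,11],[25,8],[29,17],[44,0],[47,16],[49,0]]
[[5,19],[17,18],[22,11],[25,8],[29,17],[44,0],[47,16],[49,0]]
[[5,19],[17,18],[22,11],[25,8],[29,17],[44,0],[47,16],[49,11],[50,0]]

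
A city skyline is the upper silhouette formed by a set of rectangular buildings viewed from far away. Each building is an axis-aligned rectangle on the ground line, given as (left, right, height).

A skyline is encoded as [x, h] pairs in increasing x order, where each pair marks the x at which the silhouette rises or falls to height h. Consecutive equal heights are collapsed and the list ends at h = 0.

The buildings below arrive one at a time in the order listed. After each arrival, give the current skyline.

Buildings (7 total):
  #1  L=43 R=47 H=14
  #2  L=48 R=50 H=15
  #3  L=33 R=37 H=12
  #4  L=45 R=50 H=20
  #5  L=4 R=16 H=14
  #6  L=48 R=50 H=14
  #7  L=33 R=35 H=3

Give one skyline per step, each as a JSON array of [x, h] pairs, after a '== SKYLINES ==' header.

== SKYLINES ==
[[43,14],[47,0]]
[[43,14],[47,0],[48,15],[50,0]]
[[33,12],[37,0],[43,14],[47,0],[48,15],[50,0]]
[[33,12],[37,0],[43,14],[45,20],[50,0]]
[[4,14],[16,0],[33,12],[37,0],[43,14],[45,20],[50,0]]
[[4,14],[16,0],[33,12],[37,0],[43,14],[45,20],[50,0]]
[[4,14],[16,0],[33,12],[37,0],[43,14],[45,20],[50,0]]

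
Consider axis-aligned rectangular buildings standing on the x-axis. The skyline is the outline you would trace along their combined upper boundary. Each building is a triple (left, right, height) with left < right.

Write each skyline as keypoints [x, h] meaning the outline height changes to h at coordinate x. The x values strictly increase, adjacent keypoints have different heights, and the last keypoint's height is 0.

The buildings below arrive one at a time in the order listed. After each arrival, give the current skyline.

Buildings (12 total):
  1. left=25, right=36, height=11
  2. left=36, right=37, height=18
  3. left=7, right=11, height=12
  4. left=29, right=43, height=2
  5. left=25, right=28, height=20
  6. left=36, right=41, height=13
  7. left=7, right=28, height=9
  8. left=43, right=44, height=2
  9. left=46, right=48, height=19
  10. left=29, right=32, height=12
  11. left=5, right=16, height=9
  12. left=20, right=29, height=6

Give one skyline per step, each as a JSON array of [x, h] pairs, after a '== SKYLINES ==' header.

== SKYLINES ==
[[25,11],[36,0]]
[[25,11],[36,18],[37,0]]
[[7,12],[11,0],[25,11],[36,18],[37,0]]
[[7,12],[11,0],[25,11],[36,18],[37,2],[43,0]]
[[7,12],[11,0],[25,20],[28,11],[36,18],[37,2],[43,0]]
[[7,12],[11,0],[25,20],[28,11],[36,18],[37,13],[41,2],[43,0]]
[[7,12],[11,9],[25,20],[28,11],[36,18],[37,13],[41,2],[43,0]]
[[7,12],[11,9],[25,20],[28,11],[36,18],[37,13],[41,2],[44,0]]
[[7,12],[11,9],[25,20],[28,11],[36,18],[37,13],[41,2],[44,0],[46,19],[48,0]]
[[7,12],[11,9],[25,20],[28,11],[29,12],[32,11],[36,18],[37,13],[41,2],[44,0],[46,19],[48,0]]
[[5,9],[7,12],[11,9],[25,20],[28,11],[29,12],[32,11],[36,18],[37,13],[41,2],[44,0],[46,19],[48,0]]
[[5,9],[7,12],[11,9],[25,20],[28,11],[29,12],[32,11],[36,18],[37,13],[41,2],[44,0],[46,19],[48,0]]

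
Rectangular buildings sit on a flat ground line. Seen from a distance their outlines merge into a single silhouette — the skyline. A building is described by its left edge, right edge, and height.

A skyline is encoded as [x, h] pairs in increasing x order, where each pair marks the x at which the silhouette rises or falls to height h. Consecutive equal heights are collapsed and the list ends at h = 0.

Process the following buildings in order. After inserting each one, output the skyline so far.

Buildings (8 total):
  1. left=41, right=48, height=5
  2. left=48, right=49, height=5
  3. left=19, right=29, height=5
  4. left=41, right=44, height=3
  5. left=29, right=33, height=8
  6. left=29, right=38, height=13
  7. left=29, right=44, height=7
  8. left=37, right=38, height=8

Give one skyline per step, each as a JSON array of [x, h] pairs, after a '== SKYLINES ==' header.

== SKYLINES ==
[[41,5],[48,0]]
[[41,5],[49,0]]
[[19,5],[29,0],[41,5],[49,0]]
[[19,5],[29,0],[41,5],[49,0]]
[[19,5],[29,8],[33,0],[41,5],[49,0]]
[[19,5],[29,13],[38,0],[41,5],[49,0]]
[[19,5],[29,13],[38,7],[44,5],[49,0]]
[[19,5],[29,13],[38,7],[44,5],[49,0]]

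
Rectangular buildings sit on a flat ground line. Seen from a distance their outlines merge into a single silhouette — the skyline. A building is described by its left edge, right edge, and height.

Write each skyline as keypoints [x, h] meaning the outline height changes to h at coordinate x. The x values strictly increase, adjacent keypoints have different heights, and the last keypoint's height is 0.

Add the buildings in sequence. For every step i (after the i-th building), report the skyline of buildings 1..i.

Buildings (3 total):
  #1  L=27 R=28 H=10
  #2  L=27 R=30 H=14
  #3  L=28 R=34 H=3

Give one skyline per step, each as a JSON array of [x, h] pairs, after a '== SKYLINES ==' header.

== SKYLINES ==
[[27,10],[28,0]]
[[27,14],[30,0]]
[[27,14],[30,3],[34,0]]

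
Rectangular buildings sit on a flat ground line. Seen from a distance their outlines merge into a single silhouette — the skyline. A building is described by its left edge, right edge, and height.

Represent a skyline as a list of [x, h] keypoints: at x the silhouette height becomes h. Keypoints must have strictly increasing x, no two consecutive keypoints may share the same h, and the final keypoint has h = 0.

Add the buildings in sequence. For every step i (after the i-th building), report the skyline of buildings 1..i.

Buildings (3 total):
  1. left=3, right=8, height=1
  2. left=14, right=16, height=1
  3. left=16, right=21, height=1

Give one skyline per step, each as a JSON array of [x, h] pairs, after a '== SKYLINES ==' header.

== SKYLINES ==
[[3,1],[8,0]]
[[3,1],[8,0],[14,1],[16,0]]
[[3,1],[8,0],[14,1],[21,0]]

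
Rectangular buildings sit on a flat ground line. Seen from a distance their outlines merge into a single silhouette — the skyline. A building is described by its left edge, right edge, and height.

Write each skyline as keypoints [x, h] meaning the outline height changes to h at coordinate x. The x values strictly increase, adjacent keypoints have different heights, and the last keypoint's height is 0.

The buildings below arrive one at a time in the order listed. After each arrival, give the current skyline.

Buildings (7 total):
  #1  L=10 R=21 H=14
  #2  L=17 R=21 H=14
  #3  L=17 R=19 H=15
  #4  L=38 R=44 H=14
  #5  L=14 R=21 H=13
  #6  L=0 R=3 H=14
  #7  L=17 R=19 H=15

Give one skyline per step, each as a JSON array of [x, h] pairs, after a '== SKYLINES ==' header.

== SKYLINES ==
[[10,14],[21,0]]
[[10,14],[21,0]]
[[10,14],[17,15],[19,14],[21,0]]
[[10,14],[17,15],[19,14],[21,0],[38,14],[44,0]]
[[10,14],[17,15],[19,14],[21,0],[38,14],[44,0]]
[[0,14],[3,0],[10,14],[17,15],[19,14],[21,0],[38,14],[44,0]]
[[0,14],[3,0],[10,14],[17,15],[19,14],[21,0],[38,14],[44,0]]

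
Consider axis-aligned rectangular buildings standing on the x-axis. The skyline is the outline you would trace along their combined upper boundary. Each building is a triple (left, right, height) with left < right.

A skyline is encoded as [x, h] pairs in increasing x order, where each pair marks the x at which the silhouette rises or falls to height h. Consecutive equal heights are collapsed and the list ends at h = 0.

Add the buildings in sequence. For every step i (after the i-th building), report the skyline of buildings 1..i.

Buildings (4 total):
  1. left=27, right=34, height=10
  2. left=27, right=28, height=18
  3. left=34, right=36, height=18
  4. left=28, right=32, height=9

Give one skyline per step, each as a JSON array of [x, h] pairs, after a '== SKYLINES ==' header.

== SKYLINES ==
[[27,10],[34,0]]
[[27,18],[28,10],[34,0]]
[[27,18],[28,10],[34,18],[36,0]]
[[27,18],[28,10],[34,18],[36,0]]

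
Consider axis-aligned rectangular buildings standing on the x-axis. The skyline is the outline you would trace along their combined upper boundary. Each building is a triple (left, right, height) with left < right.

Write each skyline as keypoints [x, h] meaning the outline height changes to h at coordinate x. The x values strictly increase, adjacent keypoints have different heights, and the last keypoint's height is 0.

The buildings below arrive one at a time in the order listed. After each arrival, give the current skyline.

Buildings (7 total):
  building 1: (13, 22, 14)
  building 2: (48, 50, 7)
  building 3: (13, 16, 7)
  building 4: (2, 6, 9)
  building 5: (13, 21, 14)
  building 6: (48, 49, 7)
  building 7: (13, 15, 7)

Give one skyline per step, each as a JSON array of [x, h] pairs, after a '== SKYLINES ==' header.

== SKYLINES ==
[[13,14],[22,0]]
[[13,14],[22,0],[48,7],[50,0]]
[[13,14],[22,0],[48,7],[50,0]]
[[2,9],[6,0],[13,14],[22,0],[48,7],[50,0]]
[[2,9],[6,0],[13,14],[22,0],[48,7],[50,0]]
[[2,9],[6,0],[13,14],[22,0],[48,7],[50,0]]
[[2,9],[6,0],[13,14],[22,0],[48,7],[50,0]]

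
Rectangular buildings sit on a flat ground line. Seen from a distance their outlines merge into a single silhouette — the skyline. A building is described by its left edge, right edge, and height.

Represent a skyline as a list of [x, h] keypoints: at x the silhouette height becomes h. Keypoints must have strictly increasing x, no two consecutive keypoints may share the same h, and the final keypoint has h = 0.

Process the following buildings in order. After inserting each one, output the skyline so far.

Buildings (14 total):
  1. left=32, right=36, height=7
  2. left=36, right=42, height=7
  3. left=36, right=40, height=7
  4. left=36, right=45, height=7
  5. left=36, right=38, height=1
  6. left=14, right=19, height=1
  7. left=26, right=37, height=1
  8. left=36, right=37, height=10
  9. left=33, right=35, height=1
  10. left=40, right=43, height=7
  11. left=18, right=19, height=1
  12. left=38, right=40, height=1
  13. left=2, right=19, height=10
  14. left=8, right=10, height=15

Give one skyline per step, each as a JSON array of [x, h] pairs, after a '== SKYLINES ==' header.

== SKYLINES ==
[[32,7],[36,0]]
[[32,7],[42,0]]
[[32,7],[42,0]]
[[32,7],[45,0]]
[[32,7],[45,0]]
[[14,1],[19,0],[32,7],[45,0]]
[[14,1],[19,0],[26,1],[32,7],[45,0]]
[[14,1],[19,0],[26,1],[32,7],[36,10],[37,7],[45,0]]
[[14,1],[19,0],[26,1],[32,7],[36,10],[37,7],[45,0]]
[[14,1],[19,0],[26,1],[32,7],[36,10],[37,7],[45,0]]
[[14,1],[19,0],[26,1],[32,7],[36,10],[37,7],[45,0]]
[[14,1],[19,0],[26,1],[32,7],[36,10],[37,7],[45,0]]
[[2,10],[19,0],[26,1],[32,7],[36,10],[37,7],[45,0]]
[[2,10],[8,15],[10,10],[19,0],[26,1],[32,7],[36,10],[37,7],[45,0]]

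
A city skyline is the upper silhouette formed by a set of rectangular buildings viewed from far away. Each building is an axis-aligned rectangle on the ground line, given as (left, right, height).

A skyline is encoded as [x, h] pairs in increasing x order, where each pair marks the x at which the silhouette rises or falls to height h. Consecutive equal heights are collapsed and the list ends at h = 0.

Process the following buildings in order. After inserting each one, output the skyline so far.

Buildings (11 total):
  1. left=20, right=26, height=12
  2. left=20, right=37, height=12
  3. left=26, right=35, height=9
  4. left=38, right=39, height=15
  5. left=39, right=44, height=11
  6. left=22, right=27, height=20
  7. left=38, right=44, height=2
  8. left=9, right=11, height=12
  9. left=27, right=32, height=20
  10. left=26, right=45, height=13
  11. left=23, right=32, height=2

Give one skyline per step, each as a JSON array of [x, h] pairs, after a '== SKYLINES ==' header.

== SKYLINES ==
[[20,12],[26,0]]
[[20,12],[37,0]]
[[20,12],[37,0]]
[[20,12],[37,0],[38,15],[39,0]]
[[20,12],[37,0],[38,15],[39,11],[44,0]]
[[20,12],[22,20],[27,12],[37,0],[38,15],[39,11],[44,0]]
[[20,12],[22,20],[27,12],[37,0],[38,15],[39,11],[44,0]]
[[9,12],[11,0],[20,12],[22,20],[27,12],[37,0],[38,15],[39,11],[44,0]]
[[9,12],[11,0],[20,12],[22,20],[32,12],[37,0],[38,15],[39,11],[44,0]]
[[9,12],[11,0],[20,12],[22,20],[32,13],[38,15],[39,13],[45,0]]
[[9,12],[11,0],[20,12],[22,20],[32,13],[38,15],[39,13],[45,0]]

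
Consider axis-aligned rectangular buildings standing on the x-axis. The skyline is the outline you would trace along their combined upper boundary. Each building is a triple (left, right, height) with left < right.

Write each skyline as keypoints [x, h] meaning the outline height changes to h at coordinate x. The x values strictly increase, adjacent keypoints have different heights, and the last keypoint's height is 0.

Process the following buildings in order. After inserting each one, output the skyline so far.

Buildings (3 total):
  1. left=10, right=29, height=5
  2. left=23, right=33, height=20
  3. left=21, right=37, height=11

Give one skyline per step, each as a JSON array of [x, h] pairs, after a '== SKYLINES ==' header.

== SKYLINES ==
[[10,5],[29,0]]
[[10,5],[23,20],[33,0]]
[[10,5],[21,11],[23,20],[33,11],[37,0]]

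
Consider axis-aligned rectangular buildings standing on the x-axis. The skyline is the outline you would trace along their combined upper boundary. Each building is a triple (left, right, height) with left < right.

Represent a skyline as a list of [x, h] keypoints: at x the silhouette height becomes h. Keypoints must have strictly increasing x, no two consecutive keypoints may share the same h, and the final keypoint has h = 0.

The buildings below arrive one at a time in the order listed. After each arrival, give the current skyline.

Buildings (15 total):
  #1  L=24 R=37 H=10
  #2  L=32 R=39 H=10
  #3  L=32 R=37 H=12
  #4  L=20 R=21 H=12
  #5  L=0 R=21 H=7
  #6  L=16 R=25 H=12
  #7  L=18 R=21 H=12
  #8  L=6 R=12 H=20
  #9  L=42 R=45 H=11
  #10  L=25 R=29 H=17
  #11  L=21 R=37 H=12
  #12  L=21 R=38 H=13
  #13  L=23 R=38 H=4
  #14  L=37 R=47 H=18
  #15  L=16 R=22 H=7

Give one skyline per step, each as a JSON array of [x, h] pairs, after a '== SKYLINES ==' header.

== SKYLINES ==
[[24,10],[37,0]]
[[24,10],[39,0]]
[[24,10],[32,12],[37,10],[39,0]]
[[20,12],[21,0],[24,10],[32,12],[37,10],[39,0]]
[[0,7],[20,12],[21,0],[24,10],[32,12],[37,10],[39,0]]
[[0,7],[16,12],[25,10],[32,12],[37,10],[39,0]]
[[0,7],[16,12],[25,10],[32,12],[37,10],[39,0]]
[[0,7],[6,20],[12,7],[16,12],[25,10],[32,12],[37,10],[39,0]]
[[0,7],[6,20],[12,7],[16,12],[25,10],[32,12],[37,10],[39,0],[42,11],[45,0]]
[[0,7],[6,20],[12,7],[16,12],[25,17],[29,10],[32,12],[37,10],[39,0],[42,11],[45,0]]
[[0,7],[6,20],[12,7],[16,12],[25,17],[29,12],[37,10],[39,0],[42,11],[45,0]]
[[0,7],[6,20],[12,7],[16,12],[21,13],[25,17],[29,13],[38,10],[39,0],[42,11],[45,0]]
[[0,7],[6,20],[12,7],[16,12],[21,13],[25,17],[29,13],[38,10],[39,0],[42,11],[45,0]]
[[0,7],[6,20],[12,7],[16,12],[21,13],[25,17],[29,13],[37,18],[47,0]]
[[0,7],[6,20],[12,7],[16,12],[21,13],[25,17],[29,13],[37,18],[47,0]]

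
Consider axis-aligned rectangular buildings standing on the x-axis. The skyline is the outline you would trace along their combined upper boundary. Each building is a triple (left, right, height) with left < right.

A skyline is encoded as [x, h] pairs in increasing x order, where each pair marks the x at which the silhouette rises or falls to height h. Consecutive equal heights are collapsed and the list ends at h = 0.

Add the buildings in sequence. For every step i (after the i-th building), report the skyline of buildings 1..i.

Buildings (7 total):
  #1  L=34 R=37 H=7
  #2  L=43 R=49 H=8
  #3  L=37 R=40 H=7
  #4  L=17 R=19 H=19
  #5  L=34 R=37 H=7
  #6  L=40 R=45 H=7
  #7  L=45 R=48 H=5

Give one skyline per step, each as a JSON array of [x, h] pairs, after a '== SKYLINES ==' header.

== SKYLINES ==
[[34,7],[37,0]]
[[34,7],[37,0],[43,8],[49,0]]
[[34,7],[40,0],[43,8],[49,0]]
[[17,19],[19,0],[34,7],[40,0],[43,8],[49,0]]
[[17,19],[19,0],[34,7],[40,0],[43,8],[49,0]]
[[17,19],[19,0],[34,7],[43,8],[49,0]]
[[17,19],[19,0],[34,7],[43,8],[49,0]]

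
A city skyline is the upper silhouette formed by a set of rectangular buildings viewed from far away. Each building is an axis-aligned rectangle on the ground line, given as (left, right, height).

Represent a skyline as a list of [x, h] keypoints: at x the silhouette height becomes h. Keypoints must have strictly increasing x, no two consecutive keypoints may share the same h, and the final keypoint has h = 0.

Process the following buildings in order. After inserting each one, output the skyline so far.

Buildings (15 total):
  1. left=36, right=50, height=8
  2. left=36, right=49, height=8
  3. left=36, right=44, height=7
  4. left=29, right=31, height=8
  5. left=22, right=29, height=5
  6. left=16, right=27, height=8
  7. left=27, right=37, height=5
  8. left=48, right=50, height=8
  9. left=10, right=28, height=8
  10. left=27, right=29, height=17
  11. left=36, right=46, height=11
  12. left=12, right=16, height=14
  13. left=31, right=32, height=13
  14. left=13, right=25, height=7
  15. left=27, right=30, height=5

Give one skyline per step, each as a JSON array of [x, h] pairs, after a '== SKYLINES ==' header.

== SKYLINES ==
[[36,8],[50,0]]
[[36,8],[50,0]]
[[36,8],[50,0]]
[[29,8],[31,0],[36,8],[50,0]]
[[22,5],[29,8],[31,0],[36,8],[50,0]]
[[16,8],[27,5],[29,8],[31,0],[36,8],[50,0]]
[[16,8],[27,5],[29,8],[31,5],[36,8],[50,0]]
[[16,8],[27,5],[29,8],[31,5],[36,8],[50,0]]
[[10,8],[28,5],[29,8],[31,5],[36,8],[50,0]]
[[10,8],[27,17],[29,8],[31,5],[36,8],[50,0]]
[[10,8],[27,17],[29,8],[31,5],[36,11],[46,8],[50,0]]
[[10,8],[12,14],[16,8],[27,17],[29,8],[31,5],[36,11],[46,8],[50,0]]
[[10,8],[12,14],[16,8],[27,17],[29,8],[31,13],[32,5],[36,11],[46,8],[50,0]]
[[10,8],[12,14],[16,8],[27,17],[29,8],[31,13],[32,5],[36,11],[46,8],[50,0]]
[[10,8],[12,14],[16,8],[27,17],[29,8],[31,13],[32,5],[36,11],[46,8],[50,0]]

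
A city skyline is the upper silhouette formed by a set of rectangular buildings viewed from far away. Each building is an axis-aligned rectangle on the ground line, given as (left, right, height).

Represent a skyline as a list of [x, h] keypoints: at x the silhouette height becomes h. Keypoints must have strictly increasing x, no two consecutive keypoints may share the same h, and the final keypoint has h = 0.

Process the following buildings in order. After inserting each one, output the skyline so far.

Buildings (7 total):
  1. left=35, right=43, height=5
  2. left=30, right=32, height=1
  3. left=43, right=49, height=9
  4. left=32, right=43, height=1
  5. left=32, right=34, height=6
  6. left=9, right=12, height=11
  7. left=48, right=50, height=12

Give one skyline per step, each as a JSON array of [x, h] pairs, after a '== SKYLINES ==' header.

== SKYLINES ==
[[35,5],[43,0]]
[[30,1],[32,0],[35,5],[43,0]]
[[30,1],[32,0],[35,5],[43,9],[49,0]]
[[30,1],[35,5],[43,9],[49,0]]
[[30,1],[32,6],[34,1],[35,5],[43,9],[49,0]]
[[9,11],[12,0],[30,1],[32,6],[34,1],[35,5],[43,9],[49,0]]
[[9,11],[12,0],[30,1],[32,6],[34,1],[35,5],[43,9],[48,12],[50,0]]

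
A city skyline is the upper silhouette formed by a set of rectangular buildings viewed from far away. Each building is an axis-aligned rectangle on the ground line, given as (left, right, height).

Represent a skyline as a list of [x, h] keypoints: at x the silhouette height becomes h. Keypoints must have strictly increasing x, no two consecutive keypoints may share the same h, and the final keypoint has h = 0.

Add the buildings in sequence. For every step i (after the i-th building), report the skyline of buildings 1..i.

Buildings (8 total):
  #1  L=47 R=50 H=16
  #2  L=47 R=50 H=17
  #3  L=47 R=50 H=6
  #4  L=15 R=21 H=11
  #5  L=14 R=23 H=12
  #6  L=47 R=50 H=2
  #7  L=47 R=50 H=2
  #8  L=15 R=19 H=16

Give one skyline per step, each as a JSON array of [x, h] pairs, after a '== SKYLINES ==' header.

== SKYLINES ==
[[47,16],[50,0]]
[[47,17],[50,0]]
[[47,17],[50,0]]
[[15,11],[21,0],[47,17],[50,0]]
[[14,12],[23,0],[47,17],[50,0]]
[[14,12],[23,0],[47,17],[50,0]]
[[14,12],[23,0],[47,17],[50,0]]
[[14,12],[15,16],[19,12],[23,0],[47,17],[50,0]]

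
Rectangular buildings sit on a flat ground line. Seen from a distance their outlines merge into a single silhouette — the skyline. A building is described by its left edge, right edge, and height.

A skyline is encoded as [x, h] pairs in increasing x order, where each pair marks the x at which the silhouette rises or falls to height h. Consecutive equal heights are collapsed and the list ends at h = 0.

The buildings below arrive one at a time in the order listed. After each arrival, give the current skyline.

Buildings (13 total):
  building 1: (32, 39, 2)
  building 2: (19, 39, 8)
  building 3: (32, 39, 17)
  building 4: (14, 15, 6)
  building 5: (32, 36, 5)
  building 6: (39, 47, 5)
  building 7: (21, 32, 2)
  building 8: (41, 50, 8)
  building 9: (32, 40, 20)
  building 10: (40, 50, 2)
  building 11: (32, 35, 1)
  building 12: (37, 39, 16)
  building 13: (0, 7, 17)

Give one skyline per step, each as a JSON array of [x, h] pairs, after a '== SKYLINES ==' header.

== SKYLINES ==
[[32,2],[39,0]]
[[19,8],[39,0]]
[[19,8],[32,17],[39,0]]
[[14,6],[15,0],[19,8],[32,17],[39,0]]
[[14,6],[15,0],[19,8],[32,17],[39,0]]
[[14,6],[15,0],[19,8],[32,17],[39,5],[47,0]]
[[14,6],[15,0],[19,8],[32,17],[39,5],[47,0]]
[[14,6],[15,0],[19,8],[32,17],[39,5],[41,8],[50,0]]
[[14,6],[15,0],[19,8],[32,20],[40,5],[41,8],[50,0]]
[[14,6],[15,0],[19,8],[32,20],[40,5],[41,8],[50,0]]
[[14,6],[15,0],[19,8],[32,20],[40,5],[41,8],[50,0]]
[[14,6],[15,0],[19,8],[32,20],[40,5],[41,8],[50,0]]
[[0,17],[7,0],[14,6],[15,0],[19,8],[32,20],[40,5],[41,8],[50,0]]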